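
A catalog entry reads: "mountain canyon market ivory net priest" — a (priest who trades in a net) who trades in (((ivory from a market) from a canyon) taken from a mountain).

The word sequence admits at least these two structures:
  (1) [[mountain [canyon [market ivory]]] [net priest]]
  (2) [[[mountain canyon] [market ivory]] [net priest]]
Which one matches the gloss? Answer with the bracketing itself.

[[mountain [canyon [market ivory]]] [net priest]]

The paraphrase's head is the "priest" part ("net priest"); its modifier is "mountain canyon market ivory".
That top-level split, carried through the inner groups, gives [[mountain [canyon [market ivory]]] [net priest]].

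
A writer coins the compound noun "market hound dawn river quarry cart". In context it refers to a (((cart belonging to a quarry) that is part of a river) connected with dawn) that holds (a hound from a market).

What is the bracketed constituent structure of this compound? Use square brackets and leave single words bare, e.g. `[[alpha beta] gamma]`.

[[market hound] [dawn [river [quarry cart]]]]

Overall it is a kind of cart (specifically "dawn river quarry cart"); the modifier is "market hound".
Inside "market hound": head "hound", modifier "market".
Inside "dawn river quarry cart": head "cart" (specifically "river quarry cart"), modifier "dawn".
Inside "river quarry cart": head "cart" (specifically "quarry cart"), modifier "river".
Inside "quarry cart": head "cart", modifier "quarry".
Assembled: [[market hound] [dawn [river [quarry cart]]]].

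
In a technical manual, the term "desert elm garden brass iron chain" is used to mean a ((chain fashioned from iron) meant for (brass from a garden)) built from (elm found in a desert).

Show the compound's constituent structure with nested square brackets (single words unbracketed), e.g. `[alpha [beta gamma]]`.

[[desert elm] [[garden brass] [iron chain]]]

Whole compound: head "chain" (specifically "garden brass iron chain"), modifier "desert elm".
Inside "desert elm": head "elm", modifier "desert".
Inside "garden brass iron chain": head "chain" (specifically "iron chain"), modifier "garden brass".
Inside "garden brass": head "brass", modifier "garden".
Inside "iron chain": head "chain", modifier "iron".
So the structure is [[desert elm] [[garden brass] [iron chain]]].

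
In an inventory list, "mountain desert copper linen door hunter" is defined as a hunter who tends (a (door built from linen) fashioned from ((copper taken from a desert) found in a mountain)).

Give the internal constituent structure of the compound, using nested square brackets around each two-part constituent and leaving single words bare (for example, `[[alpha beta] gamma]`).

[[[mountain [desert copper]] [linen door]] hunter]

Whole compound: head "hunter", modifier "mountain desert copper linen door".
Within "mountain desert copper linen door", the head is "door" (specifically "linen door") and the modifier is "mountain desert copper".
Within "mountain desert copper", the head is "copper" (specifically "desert copper") and the modifier is "mountain".
Within "desert copper", the head is "copper" and the modifier is "desert".
Within "linen door", the head is "door" and the modifier is "linen".
Putting it together: [[[mountain [desert copper]] [linen door]] hunter].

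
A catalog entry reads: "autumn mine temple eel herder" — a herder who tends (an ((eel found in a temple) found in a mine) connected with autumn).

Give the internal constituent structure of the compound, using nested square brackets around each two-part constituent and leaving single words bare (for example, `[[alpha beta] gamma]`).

[[autumn [mine [temple eel]]] herder]

The outermost head in the paraphrase is "herder", modified by "autumn mine temple eel".
Inside "autumn mine temple eel": head "eel" (specifically "mine temple eel"), modifier "autumn".
Inside "mine temple eel": head "eel" (specifically "temple eel"), modifier "mine".
Inside "temple eel": head "eel", modifier "temple".
Putting it together: [[autumn [mine [temple eel]]] herder].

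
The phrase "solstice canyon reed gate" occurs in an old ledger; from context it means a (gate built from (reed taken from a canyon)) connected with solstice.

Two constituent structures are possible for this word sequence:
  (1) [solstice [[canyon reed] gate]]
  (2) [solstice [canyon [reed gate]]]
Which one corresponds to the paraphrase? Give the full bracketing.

[solstice [[canyon reed] gate]]

The paraphrase's head is the "gate" part ("canyon reed gate"); its modifier is "solstice".
That top-level split, carried through the inner groups, gives [solstice [[canyon reed] gate]].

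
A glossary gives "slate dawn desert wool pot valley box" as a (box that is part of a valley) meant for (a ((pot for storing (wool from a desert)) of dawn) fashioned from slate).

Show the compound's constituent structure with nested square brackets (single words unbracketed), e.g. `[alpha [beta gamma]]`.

Whole compound: head "box" (specifically "valley box"), modifier "slate dawn desert wool pot".
Within "slate dawn desert wool pot", the head is "pot" (specifically "dawn desert wool pot") and the modifier is "slate".
Within "dawn desert wool pot", the head is "pot" (specifically "desert wool pot") and the modifier is "dawn".
Within "desert wool pot", the head is "pot" and the modifier is "desert wool".
Within "desert wool", the head is "wool" and the modifier is "desert".
Within "valley box", the head is "box" and the modifier is "valley".
Assembled: [[slate [dawn [[desert wool] pot]]] [valley box]].

[[slate [dawn [[desert wool] pot]]] [valley box]]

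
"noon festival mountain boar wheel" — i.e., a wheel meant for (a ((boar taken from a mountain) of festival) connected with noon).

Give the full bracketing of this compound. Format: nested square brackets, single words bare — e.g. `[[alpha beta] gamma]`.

[[noon [festival [mountain boar]]] wheel]

Whole compound: head "wheel", modifier "noon festival mountain boar".
Within "noon festival mountain boar", the head is "boar" (specifically "festival mountain boar") and the modifier is "noon".
Within "festival mountain boar", the head is "boar" (specifically "mountain boar") and the modifier is "festival".
Within "mountain boar", the head is "boar" and the modifier is "mountain".
Assembled: [[noon [festival [mountain boar]]] wheel].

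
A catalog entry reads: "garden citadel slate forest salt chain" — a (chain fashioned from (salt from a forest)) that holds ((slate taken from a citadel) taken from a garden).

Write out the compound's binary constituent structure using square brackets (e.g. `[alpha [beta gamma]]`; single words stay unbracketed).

[[garden [citadel slate]] [[forest salt] chain]]

Overall it is a kind of chain (specifically "forest salt chain"); the modifier is "garden citadel slate".
"garden citadel slate" → head "slate" (specifically "citadel slate"), modifier "garden".
"citadel slate" → head "slate", modifier "citadel".
"forest salt chain" → head "chain", modifier "forest salt".
"forest salt" → head "salt", modifier "forest".
So the structure is [[garden [citadel slate]] [[forest salt] chain]].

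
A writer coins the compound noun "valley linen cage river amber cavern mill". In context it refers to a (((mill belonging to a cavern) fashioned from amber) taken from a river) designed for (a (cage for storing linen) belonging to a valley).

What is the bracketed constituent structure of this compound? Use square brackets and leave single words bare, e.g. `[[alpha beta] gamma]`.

[[valley [linen cage]] [river [amber [cavern mill]]]]

At the top level: head "mill" (specifically "river amber cavern mill"); modifier "valley linen cage".
Inside "valley linen cage": head "cage" (specifically "linen cage"), modifier "valley".
Inside "linen cage": head "cage", modifier "linen".
Inside "river amber cavern mill": head "mill" (specifically "amber cavern mill"), modifier "river".
Inside "amber cavern mill": head "mill" (specifically "cavern mill"), modifier "amber".
Inside "cavern mill": head "mill", modifier "cavern".
Assembled: [[valley [linen cage]] [river [amber [cavern mill]]]].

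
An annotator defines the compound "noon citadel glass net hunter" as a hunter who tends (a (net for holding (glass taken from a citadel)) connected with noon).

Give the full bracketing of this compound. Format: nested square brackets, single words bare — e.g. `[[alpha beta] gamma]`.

[[noon [[citadel glass] net]] hunter]

The outermost head in the paraphrase is "hunter", modified by "noon citadel glass net".
Inside "noon citadel glass net": head "net" (specifically "citadel glass net"), modifier "noon".
Inside "citadel glass net": head "net", modifier "citadel glass".
Inside "citadel glass": head "glass", modifier "citadel".
So the structure is [[noon [[citadel glass] net]] hunter].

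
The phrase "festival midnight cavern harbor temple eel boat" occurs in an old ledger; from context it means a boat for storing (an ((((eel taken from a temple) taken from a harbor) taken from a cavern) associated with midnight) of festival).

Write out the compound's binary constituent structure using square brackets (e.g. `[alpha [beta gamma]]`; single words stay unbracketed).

[[festival [midnight [cavern [harbor [temple eel]]]]] boat]

The outermost head in the paraphrase is "boat", modified by "festival midnight cavern harbor temple eel".
"festival midnight cavern harbor temple eel" → head "eel" (specifically "midnight cavern harbor temple eel"), modifier "festival".
"midnight cavern harbor temple eel" → head "eel" (specifically "cavern harbor temple eel"), modifier "midnight".
"cavern harbor temple eel" → head "eel" (specifically "harbor temple eel"), modifier "cavern".
"harbor temple eel" → head "eel" (specifically "temple eel"), modifier "harbor".
"temple eel" → head "eel", modifier "temple".
Assembled: [[festival [midnight [cavern [harbor [temple eel]]]]] boat].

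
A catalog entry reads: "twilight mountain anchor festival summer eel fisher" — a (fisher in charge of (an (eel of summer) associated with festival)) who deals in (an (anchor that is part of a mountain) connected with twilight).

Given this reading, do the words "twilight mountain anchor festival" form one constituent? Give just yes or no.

no

The top-level split is [twilight mountain anchor] [festival summer eel fisher]; the full structure is [[twilight [mountain anchor]] [[festival [summer eel]] fisher]].
"twilight mountain anchor festival" straddles a constituent boundary, so it is not a single unit.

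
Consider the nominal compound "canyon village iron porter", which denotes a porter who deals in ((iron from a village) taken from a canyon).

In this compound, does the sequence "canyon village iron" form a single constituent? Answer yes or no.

The paraphrase groups the words so that "canyon village iron" is one unit: it corresponds to a single parenthesized sub-phrase.
The full structure is [[canyon [village iron]] porter], in which [canyon village iron] is a constituent.

yes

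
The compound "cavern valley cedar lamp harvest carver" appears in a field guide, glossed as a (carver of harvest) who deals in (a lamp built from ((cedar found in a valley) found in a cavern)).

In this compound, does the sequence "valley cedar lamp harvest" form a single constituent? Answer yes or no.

The top-level split is [cavern valley cedar lamp] [harvest carver]; the full structure is [[[cavern [valley cedar]] lamp] [harvest carver]].
"valley cedar lamp harvest" straddles a constituent boundary, so it is not a single unit.

no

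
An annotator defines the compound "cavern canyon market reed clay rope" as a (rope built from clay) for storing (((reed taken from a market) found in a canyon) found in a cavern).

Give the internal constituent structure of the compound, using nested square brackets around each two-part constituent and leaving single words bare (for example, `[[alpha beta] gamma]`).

Whole compound: head "rope" (specifically "clay rope"), modifier "cavern canyon market reed".
Inside "cavern canyon market reed": head "reed" (specifically "canyon market reed"), modifier "cavern".
Inside "canyon market reed": head "reed" (specifically "market reed"), modifier "canyon".
Inside "market reed": head "reed", modifier "market".
Inside "clay rope": head "rope", modifier "clay".
Putting it together: [[cavern [canyon [market reed]]] [clay rope]].

[[cavern [canyon [market reed]]] [clay rope]]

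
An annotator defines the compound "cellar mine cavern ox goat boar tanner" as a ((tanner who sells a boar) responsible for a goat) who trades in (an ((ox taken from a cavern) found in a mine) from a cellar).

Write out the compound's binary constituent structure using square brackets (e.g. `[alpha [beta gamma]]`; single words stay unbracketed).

[[cellar [mine [cavern ox]]] [goat [boar tanner]]]

The outermost head in the paraphrase is "tanner" (specifically "goat boar tanner"), modified by "cellar mine cavern ox".
Inside "cellar mine cavern ox": head "ox" (specifically "mine cavern ox"), modifier "cellar".
Inside "mine cavern ox": head "ox" (specifically "cavern ox"), modifier "mine".
Inside "cavern ox": head "ox", modifier "cavern".
Inside "goat boar tanner": head "tanner" (specifically "boar tanner"), modifier "goat".
Inside "boar tanner": head "tanner", modifier "boar".
Assembled: [[cellar [mine [cavern ox]]] [goat [boar tanner]]].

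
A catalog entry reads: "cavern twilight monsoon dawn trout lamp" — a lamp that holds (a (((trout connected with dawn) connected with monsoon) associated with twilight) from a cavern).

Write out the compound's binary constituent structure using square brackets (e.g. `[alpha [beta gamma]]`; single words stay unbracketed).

Whole compound: head "lamp", modifier "cavern twilight monsoon dawn trout".
"cavern twilight monsoon dawn trout" → head "trout" (specifically "twilight monsoon dawn trout"), modifier "cavern".
"twilight monsoon dawn trout" → head "trout" (specifically "monsoon dawn trout"), modifier "twilight".
"monsoon dawn trout" → head "trout" (specifically "dawn trout"), modifier "monsoon".
"dawn trout" → head "trout", modifier "dawn".
So the structure is [[cavern [twilight [monsoon [dawn trout]]]] lamp].

[[cavern [twilight [monsoon [dawn trout]]]] lamp]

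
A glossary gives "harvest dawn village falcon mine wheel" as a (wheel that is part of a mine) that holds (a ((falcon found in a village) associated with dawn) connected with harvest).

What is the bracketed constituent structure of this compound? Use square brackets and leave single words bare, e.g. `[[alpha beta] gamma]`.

Overall it is a kind of wheel (specifically "mine wheel"); the modifier is "harvest dawn village falcon".
Inside "harvest dawn village falcon": head "falcon" (specifically "dawn village falcon"), modifier "harvest".
Inside "dawn village falcon": head "falcon" (specifically "village falcon"), modifier "dawn".
Inside "village falcon": head "falcon", modifier "village".
Inside "mine wheel": head "wheel", modifier "mine".
Putting it together: [[harvest [dawn [village falcon]]] [mine wheel]].

[[harvest [dawn [village falcon]]] [mine wheel]]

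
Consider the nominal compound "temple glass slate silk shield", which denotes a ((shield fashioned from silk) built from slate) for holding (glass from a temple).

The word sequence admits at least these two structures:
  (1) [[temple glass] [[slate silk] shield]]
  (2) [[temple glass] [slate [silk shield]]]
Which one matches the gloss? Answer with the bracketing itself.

[[temple glass] [slate [silk shield]]]

The paraphrase's head is the "shield" part ("slate silk shield"); its modifier is "temple glass".
That top-level split, carried through the inner groups, gives [[temple glass] [slate [silk shield]]].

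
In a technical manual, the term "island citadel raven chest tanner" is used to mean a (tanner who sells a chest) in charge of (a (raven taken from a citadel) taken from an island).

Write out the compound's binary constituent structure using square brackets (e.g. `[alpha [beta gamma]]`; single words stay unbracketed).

Overall it is a kind of tanner (specifically "chest tanner"); the modifier is "island citadel raven".
"island citadel raven" → head "raven" (specifically "citadel raven"), modifier "island".
"citadel raven" → head "raven", modifier "citadel".
"chest tanner" → head "tanner", modifier "chest".
Assembled: [[island [citadel raven]] [chest tanner]].

[[island [citadel raven]] [chest tanner]]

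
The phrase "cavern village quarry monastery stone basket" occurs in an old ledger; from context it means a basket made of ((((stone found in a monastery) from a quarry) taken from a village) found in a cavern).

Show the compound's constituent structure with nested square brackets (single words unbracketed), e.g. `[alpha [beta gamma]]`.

At the top level: head "basket"; modifier "cavern village quarry monastery stone".
Within "cavern village quarry monastery stone", the head is "stone" (specifically "village quarry monastery stone") and the modifier is "cavern".
Within "village quarry monastery stone", the head is "stone" (specifically "quarry monastery stone") and the modifier is "village".
Within "quarry monastery stone", the head is "stone" (specifically "monastery stone") and the modifier is "quarry".
Within "monastery stone", the head is "stone" and the modifier is "monastery".
Assembled: [[cavern [village [quarry [monastery stone]]]] basket].

[[cavern [village [quarry [monastery stone]]]] basket]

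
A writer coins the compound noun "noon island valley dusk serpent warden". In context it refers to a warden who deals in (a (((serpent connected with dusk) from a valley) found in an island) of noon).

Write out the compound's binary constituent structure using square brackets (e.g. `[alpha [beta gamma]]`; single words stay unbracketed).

Whole compound: head "warden", modifier "noon island valley dusk serpent".
Inside "noon island valley dusk serpent": head "serpent" (specifically "island valley dusk serpent"), modifier "noon".
Inside "island valley dusk serpent": head "serpent" (specifically "valley dusk serpent"), modifier "island".
Inside "valley dusk serpent": head "serpent" (specifically "dusk serpent"), modifier "valley".
Inside "dusk serpent": head "serpent", modifier "dusk".
Assembled: [[noon [island [valley [dusk serpent]]]] warden].

[[noon [island [valley [dusk serpent]]]] warden]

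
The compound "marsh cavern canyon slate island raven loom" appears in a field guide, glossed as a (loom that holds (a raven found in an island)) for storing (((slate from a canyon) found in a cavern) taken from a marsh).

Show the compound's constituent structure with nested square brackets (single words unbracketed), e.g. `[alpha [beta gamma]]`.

The outermost head in the paraphrase is "loom" (specifically "island raven loom"), modified by "marsh cavern canyon slate".
Inside "marsh cavern canyon slate": head "slate" (specifically "cavern canyon slate"), modifier "marsh".
Inside "cavern canyon slate": head "slate" (specifically "canyon slate"), modifier "cavern".
Inside "canyon slate": head "slate", modifier "canyon".
Inside "island raven loom": head "loom", modifier "island raven".
Inside "island raven": head "raven", modifier "island".
Putting it together: [[marsh [cavern [canyon slate]]] [[island raven] loom]].

[[marsh [cavern [canyon slate]]] [[island raven] loom]]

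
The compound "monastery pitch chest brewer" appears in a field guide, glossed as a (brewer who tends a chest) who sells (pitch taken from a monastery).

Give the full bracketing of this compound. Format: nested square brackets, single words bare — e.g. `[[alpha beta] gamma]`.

[[monastery pitch] [chest brewer]]

At the top level: head "brewer" (specifically "chest brewer"); modifier "monastery pitch".
Within "monastery pitch", the head is "pitch" and the modifier is "monastery".
Within "chest brewer", the head is "brewer" and the modifier is "chest".
So the structure is [[monastery pitch] [chest brewer]].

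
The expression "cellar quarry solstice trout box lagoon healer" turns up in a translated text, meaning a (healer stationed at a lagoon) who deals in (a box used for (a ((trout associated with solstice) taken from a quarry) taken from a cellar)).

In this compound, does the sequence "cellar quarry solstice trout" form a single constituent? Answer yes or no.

The paraphrase groups the words so that "cellar quarry solstice trout" is one unit: it corresponds to a single parenthesized sub-phrase.
The full structure is [[[cellar [quarry [solstice trout]]] box] [lagoon healer]], in which [cellar quarry solstice trout] is a constituent.

yes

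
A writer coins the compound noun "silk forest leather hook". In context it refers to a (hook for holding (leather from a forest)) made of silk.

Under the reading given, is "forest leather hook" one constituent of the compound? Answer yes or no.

yes

The paraphrase groups the words so that "forest leather hook" is one unit: it corresponds to a single parenthesized sub-phrase.
The full structure is [silk [[forest leather] hook]], in which [forest leather hook] is a constituent.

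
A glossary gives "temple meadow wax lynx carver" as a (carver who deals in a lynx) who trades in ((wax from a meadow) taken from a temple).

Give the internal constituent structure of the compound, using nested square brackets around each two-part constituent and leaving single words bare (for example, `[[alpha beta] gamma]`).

[[temple [meadow wax]] [lynx carver]]

Overall it is a kind of carver (specifically "lynx carver"); the modifier is "temple meadow wax".
"temple meadow wax" → head "wax" (specifically "meadow wax"), modifier "temple".
"meadow wax" → head "wax", modifier "meadow".
"lynx carver" → head "carver", modifier "lynx".
Assembled: [[temple [meadow wax]] [lynx carver]].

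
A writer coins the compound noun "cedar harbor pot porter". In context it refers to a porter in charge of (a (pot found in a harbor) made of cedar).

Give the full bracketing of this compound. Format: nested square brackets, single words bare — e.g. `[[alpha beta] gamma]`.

[[cedar [harbor pot]] porter]

The outermost head in the paraphrase is "porter", modified by "cedar harbor pot".
"cedar harbor pot" → head "pot" (specifically "harbor pot"), modifier "cedar".
"harbor pot" → head "pot", modifier "harbor".
So the structure is [[cedar [harbor pot]] porter].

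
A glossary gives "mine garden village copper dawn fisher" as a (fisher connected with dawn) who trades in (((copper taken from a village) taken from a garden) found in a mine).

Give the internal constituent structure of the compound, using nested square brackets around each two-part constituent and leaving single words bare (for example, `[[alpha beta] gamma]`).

[[mine [garden [village copper]]] [dawn fisher]]

The outermost head in the paraphrase is "fisher" (specifically "dawn fisher"), modified by "mine garden village copper".
"mine garden village copper" → head "copper" (specifically "garden village copper"), modifier "mine".
"garden village copper" → head "copper" (specifically "village copper"), modifier "garden".
"village copper" → head "copper", modifier "village".
"dawn fisher" → head "fisher", modifier "dawn".
Assembled: [[mine [garden [village copper]]] [dawn fisher]].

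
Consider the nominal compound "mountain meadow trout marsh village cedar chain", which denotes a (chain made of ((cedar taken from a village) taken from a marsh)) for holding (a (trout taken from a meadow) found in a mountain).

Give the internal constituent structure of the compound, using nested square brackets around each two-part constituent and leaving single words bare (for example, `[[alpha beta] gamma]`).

Overall it is a kind of chain (specifically "marsh village cedar chain"); the modifier is "mountain meadow trout".
Within "mountain meadow trout", the head is "trout" (specifically "meadow trout") and the modifier is "mountain".
Within "meadow trout", the head is "trout" and the modifier is "meadow".
Within "marsh village cedar chain", the head is "chain" and the modifier is "marsh village cedar".
Within "marsh village cedar", the head is "cedar" (specifically "village cedar") and the modifier is "marsh".
Within "village cedar", the head is "cedar" and the modifier is "village".
So the structure is [[mountain [meadow trout]] [[marsh [village cedar]] chain]].

[[mountain [meadow trout]] [[marsh [village cedar]] chain]]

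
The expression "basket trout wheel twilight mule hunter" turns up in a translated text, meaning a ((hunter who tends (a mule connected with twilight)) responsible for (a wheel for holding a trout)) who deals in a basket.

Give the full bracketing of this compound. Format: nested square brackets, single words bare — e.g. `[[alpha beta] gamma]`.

Overall it is a kind of hunter (specifically "trout wheel twilight mule hunter"); the modifier is "basket".
Within "trout wheel twilight mule hunter", the head is "hunter" (specifically "twilight mule hunter") and the modifier is "trout wheel".
Within "trout wheel", the head is "wheel" and the modifier is "trout".
Within "twilight mule hunter", the head is "hunter" and the modifier is "twilight mule".
Within "twilight mule", the head is "mule" and the modifier is "twilight".
Putting it together: [basket [[trout wheel] [[twilight mule] hunter]]].

[basket [[trout wheel] [[twilight mule] hunter]]]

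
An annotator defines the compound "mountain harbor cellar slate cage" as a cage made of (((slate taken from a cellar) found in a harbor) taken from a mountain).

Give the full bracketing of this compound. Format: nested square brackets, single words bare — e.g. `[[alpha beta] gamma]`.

At the top level: head "cage"; modifier "mountain harbor cellar slate".
"mountain harbor cellar slate" → head "slate" (specifically "harbor cellar slate"), modifier "mountain".
"harbor cellar slate" → head "slate" (specifically "cellar slate"), modifier "harbor".
"cellar slate" → head "slate", modifier "cellar".
Putting it together: [[mountain [harbor [cellar slate]]] cage].

[[mountain [harbor [cellar slate]]] cage]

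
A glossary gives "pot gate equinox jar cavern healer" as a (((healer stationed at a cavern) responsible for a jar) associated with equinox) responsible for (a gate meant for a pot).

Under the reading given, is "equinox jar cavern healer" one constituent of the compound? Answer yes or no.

yes

The paraphrase groups the words so that "equinox jar cavern healer" is one unit: it corresponds to a single parenthesized sub-phrase.
The full structure is [[pot gate] [equinox [jar [cavern healer]]]], in which [equinox jar cavern healer] is a constituent.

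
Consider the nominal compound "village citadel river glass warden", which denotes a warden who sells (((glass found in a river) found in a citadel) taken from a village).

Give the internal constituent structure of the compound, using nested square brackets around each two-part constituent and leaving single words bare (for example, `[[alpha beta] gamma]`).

[[village [citadel [river glass]]] warden]

Overall it is a kind of warden; the modifier is "village citadel river glass".
"village citadel river glass" → head "glass" (specifically "citadel river glass"), modifier "village".
"citadel river glass" → head "glass" (specifically "river glass"), modifier "citadel".
"river glass" → head "glass", modifier "river".
So the structure is [[village [citadel [river glass]]] warden].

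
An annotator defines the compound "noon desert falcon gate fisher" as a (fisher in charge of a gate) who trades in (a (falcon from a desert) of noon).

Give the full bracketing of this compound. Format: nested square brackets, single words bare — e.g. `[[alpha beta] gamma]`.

The outermost head in the paraphrase is "fisher" (specifically "gate fisher"), modified by "noon desert falcon".
Within "noon desert falcon", the head is "falcon" (specifically "desert falcon") and the modifier is "noon".
Within "desert falcon", the head is "falcon" and the modifier is "desert".
Within "gate fisher", the head is "fisher" and the modifier is "gate".
So the structure is [[noon [desert falcon]] [gate fisher]].

[[noon [desert falcon]] [gate fisher]]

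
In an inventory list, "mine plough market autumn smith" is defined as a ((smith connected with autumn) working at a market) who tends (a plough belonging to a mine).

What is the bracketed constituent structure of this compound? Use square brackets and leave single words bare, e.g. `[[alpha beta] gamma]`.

[[mine plough] [market [autumn smith]]]

The outermost head in the paraphrase is "smith" (specifically "market autumn smith"), modified by "mine plough".
Inside "mine plough": head "plough", modifier "mine".
Inside "market autumn smith": head "smith" (specifically "autumn smith"), modifier "market".
Inside "autumn smith": head "smith", modifier "autumn".
Putting it together: [[mine plough] [market [autumn smith]]].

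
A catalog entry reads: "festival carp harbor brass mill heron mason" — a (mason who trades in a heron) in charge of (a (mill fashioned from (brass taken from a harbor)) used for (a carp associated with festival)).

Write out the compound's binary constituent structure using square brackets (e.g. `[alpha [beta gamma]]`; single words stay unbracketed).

The outermost head in the paraphrase is "mason" (specifically "heron mason"), modified by "festival carp harbor brass mill".
Within "festival carp harbor brass mill", the head is "mill" (specifically "harbor brass mill") and the modifier is "festival carp".
Within "festival carp", the head is "carp" and the modifier is "festival".
Within "harbor brass mill", the head is "mill" and the modifier is "harbor brass".
Within "harbor brass", the head is "brass" and the modifier is "harbor".
Within "heron mason", the head is "mason" and the modifier is "heron".
Assembled: [[[festival carp] [[harbor brass] mill]] [heron mason]].

[[[festival carp] [[harbor brass] mill]] [heron mason]]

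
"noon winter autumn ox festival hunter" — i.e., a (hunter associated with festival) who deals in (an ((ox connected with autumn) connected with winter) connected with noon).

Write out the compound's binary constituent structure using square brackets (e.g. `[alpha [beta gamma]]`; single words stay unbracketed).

[[noon [winter [autumn ox]]] [festival hunter]]

The outermost head in the paraphrase is "hunter" (specifically "festival hunter"), modified by "noon winter autumn ox".
"noon winter autumn ox" → head "ox" (specifically "winter autumn ox"), modifier "noon".
"winter autumn ox" → head "ox" (specifically "autumn ox"), modifier "winter".
"autumn ox" → head "ox", modifier "autumn".
"festival hunter" → head "hunter", modifier "festival".
Assembled: [[noon [winter [autumn ox]]] [festival hunter]].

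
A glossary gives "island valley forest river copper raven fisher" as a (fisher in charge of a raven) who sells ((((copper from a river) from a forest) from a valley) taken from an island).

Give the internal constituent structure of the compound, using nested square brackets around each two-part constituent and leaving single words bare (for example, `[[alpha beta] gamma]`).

Overall it is a kind of fisher (specifically "raven fisher"); the modifier is "island valley forest river copper".
Within "island valley forest river copper", the head is "copper" (specifically "valley forest river copper") and the modifier is "island".
Within "valley forest river copper", the head is "copper" (specifically "forest river copper") and the modifier is "valley".
Within "forest river copper", the head is "copper" (specifically "river copper") and the modifier is "forest".
Within "river copper", the head is "copper" and the modifier is "river".
Within "raven fisher", the head is "fisher" and the modifier is "raven".
Putting it together: [[island [valley [forest [river copper]]]] [raven fisher]].

[[island [valley [forest [river copper]]]] [raven fisher]]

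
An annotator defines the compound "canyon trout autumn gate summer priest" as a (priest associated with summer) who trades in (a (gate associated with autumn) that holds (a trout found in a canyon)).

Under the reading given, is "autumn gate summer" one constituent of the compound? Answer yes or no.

The top-level split is [canyon trout autumn gate] [summer priest]; the full structure is [[[canyon trout] [autumn gate]] [summer priest]].
"autumn gate summer" straddles a constituent boundary, so it is not a single unit.

no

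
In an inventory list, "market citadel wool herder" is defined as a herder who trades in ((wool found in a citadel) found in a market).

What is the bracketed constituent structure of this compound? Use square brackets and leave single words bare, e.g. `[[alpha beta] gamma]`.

At the top level: head "herder"; modifier "market citadel wool".
Inside "market citadel wool": head "wool" (specifically "citadel wool"), modifier "market".
Inside "citadel wool": head "wool", modifier "citadel".
So the structure is [[market [citadel wool]] herder].

[[market [citadel wool]] herder]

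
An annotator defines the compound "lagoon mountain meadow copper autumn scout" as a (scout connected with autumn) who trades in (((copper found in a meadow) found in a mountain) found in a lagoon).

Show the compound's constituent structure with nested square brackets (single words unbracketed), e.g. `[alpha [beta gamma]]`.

Whole compound: head "scout" (specifically "autumn scout"), modifier "lagoon mountain meadow copper".
Inside "lagoon mountain meadow copper": head "copper" (specifically "mountain meadow copper"), modifier "lagoon".
Inside "mountain meadow copper": head "copper" (specifically "meadow copper"), modifier "mountain".
Inside "meadow copper": head "copper", modifier "meadow".
Inside "autumn scout": head "scout", modifier "autumn".
So the structure is [[lagoon [mountain [meadow copper]]] [autumn scout]].

[[lagoon [mountain [meadow copper]]] [autumn scout]]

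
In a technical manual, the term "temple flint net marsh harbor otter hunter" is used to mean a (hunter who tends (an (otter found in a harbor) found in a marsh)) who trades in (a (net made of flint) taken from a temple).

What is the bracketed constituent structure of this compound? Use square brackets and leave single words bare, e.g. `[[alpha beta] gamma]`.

[[temple [flint net]] [[marsh [harbor otter]] hunter]]

At the top level: head "hunter" (specifically "marsh harbor otter hunter"); modifier "temple flint net".
Within "temple flint net", the head is "net" (specifically "flint net") and the modifier is "temple".
Within "flint net", the head is "net" and the modifier is "flint".
Within "marsh harbor otter hunter", the head is "hunter" and the modifier is "marsh harbor otter".
Within "marsh harbor otter", the head is "otter" (specifically "harbor otter") and the modifier is "marsh".
Within "harbor otter", the head is "otter" and the modifier is "harbor".
Putting it together: [[temple [flint net]] [[marsh [harbor otter]] hunter]].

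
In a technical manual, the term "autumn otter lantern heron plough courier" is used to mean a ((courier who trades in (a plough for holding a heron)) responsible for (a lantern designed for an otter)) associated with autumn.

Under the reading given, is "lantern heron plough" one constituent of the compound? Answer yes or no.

The top-level split is [autumn] [otter lantern heron plough courier]; the full structure is [autumn [[otter lantern] [[heron plough] courier]]].
"lantern heron plough" straddles a constituent boundary, so it is not a single unit.

no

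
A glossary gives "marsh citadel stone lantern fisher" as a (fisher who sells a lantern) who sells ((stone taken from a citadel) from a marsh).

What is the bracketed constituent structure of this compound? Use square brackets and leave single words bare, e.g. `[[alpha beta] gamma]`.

Whole compound: head "fisher" (specifically "lantern fisher"), modifier "marsh citadel stone".
Within "marsh citadel stone", the head is "stone" (specifically "citadel stone") and the modifier is "marsh".
Within "citadel stone", the head is "stone" and the modifier is "citadel".
Within "lantern fisher", the head is "fisher" and the modifier is "lantern".
So the structure is [[marsh [citadel stone]] [lantern fisher]].

[[marsh [citadel stone]] [lantern fisher]]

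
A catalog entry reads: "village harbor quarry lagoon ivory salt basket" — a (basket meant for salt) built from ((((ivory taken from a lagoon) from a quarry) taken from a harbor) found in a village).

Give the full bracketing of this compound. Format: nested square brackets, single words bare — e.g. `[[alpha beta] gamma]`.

[[village [harbor [quarry [lagoon ivory]]]] [salt basket]]

Whole compound: head "basket" (specifically "salt basket"), modifier "village harbor quarry lagoon ivory".
Within "village harbor quarry lagoon ivory", the head is "ivory" (specifically "harbor quarry lagoon ivory") and the modifier is "village".
Within "harbor quarry lagoon ivory", the head is "ivory" (specifically "quarry lagoon ivory") and the modifier is "harbor".
Within "quarry lagoon ivory", the head is "ivory" (specifically "lagoon ivory") and the modifier is "quarry".
Within "lagoon ivory", the head is "ivory" and the modifier is "lagoon".
Within "salt basket", the head is "basket" and the modifier is "salt".
So the structure is [[village [harbor [quarry [lagoon ivory]]]] [salt basket]].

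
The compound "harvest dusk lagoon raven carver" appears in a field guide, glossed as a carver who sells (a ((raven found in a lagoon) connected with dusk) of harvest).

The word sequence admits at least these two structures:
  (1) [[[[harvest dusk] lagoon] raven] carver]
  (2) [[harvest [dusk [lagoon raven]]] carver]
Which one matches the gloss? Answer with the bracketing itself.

[[harvest [dusk [lagoon raven]]] carver]

The paraphrase's head is the "carver" part ("carver"); its modifier is "harvest dusk lagoon raven".
That top-level split, carried through the inner groups, gives [[harvest [dusk [lagoon raven]]] carver].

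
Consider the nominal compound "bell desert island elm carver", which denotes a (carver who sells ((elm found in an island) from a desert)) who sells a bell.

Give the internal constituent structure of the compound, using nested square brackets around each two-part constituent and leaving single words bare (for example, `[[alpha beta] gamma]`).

Overall it is a kind of carver (specifically "desert island elm carver"); the modifier is "bell".
Within "desert island elm carver", the head is "carver" and the modifier is "desert island elm".
Within "desert island elm", the head is "elm" (specifically "island elm") and the modifier is "desert".
Within "island elm", the head is "elm" and the modifier is "island".
Assembled: [bell [[desert [island elm]] carver]].

[bell [[desert [island elm]] carver]]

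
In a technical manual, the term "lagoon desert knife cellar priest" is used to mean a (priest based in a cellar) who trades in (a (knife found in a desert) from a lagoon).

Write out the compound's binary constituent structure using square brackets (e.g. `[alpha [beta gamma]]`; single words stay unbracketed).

Overall it is a kind of priest (specifically "cellar priest"); the modifier is "lagoon desert knife".
Inside "lagoon desert knife": head "knife" (specifically "desert knife"), modifier "lagoon".
Inside "desert knife": head "knife", modifier "desert".
Inside "cellar priest": head "priest", modifier "cellar".
Assembled: [[lagoon [desert knife]] [cellar priest]].

[[lagoon [desert knife]] [cellar priest]]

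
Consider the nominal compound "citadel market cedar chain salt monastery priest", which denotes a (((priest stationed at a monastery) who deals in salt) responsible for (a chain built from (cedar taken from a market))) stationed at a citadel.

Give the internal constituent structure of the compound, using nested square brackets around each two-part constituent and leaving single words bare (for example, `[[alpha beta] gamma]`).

[citadel [[[market cedar] chain] [salt [monastery priest]]]]

The outermost head in the paraphrase is "priest" (specifically "market cedar chain salt monastery priest"), modified by "citadel".
Within "market cedar chain salt monastery priest", the head is "priest" (specifically "salt monastery priest") and the modifier is "market cedar chain".
Within "market cedar chain", the head is "chain" and the modifier is "market cedar".
Within "market cedar", the head is "cedar" and the modifier is "market".
Within "salt monastery priest", the head is "priest" (specifically "monastery priest") and the modifier is "salt".
Within "monastery priest", the head is "priest" and the modifier is "monastery".
Assembled: [citadel [[[market cedar] chain] [salt [monastery priest]]]].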